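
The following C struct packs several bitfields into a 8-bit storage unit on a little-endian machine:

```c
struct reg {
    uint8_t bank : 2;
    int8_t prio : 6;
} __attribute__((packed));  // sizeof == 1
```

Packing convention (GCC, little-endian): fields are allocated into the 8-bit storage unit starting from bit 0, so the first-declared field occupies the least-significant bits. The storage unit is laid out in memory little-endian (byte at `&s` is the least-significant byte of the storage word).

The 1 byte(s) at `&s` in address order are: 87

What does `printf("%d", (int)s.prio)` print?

[0]=0x87 (little-endian) → word 0x87
bank:2 @ bit 0 → (0x87>>0)&0x3 = 0x3
prio:6 @ bit 2 → (0x87>>2)&0x3f = 0x21  ←
prio signed 6b, MSB=1: 33 - 64 = -31

-31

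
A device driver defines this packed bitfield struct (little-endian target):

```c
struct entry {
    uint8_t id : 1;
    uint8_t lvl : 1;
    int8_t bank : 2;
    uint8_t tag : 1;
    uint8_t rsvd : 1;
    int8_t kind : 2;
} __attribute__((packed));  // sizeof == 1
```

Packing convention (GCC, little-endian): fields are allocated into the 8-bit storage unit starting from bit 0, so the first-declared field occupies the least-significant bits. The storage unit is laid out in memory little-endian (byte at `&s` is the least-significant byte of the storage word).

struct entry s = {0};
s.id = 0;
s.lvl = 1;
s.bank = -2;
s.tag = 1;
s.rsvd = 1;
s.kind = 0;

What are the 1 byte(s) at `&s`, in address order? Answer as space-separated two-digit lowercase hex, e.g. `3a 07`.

3a

id:1 = 0 → 0x0 << 0 → word 0x00
lvl:1 = 1 → 0x1 << 1 → word 0x02
bank:2 = -2 → 0x2 << 2 → word 0x0a
tag:1 = 1 → 0x1 << 4 → word 0x1a
rsvd:1 = 1 → 0x1 << 5 → word 0x3a
kind:2 = 0 → 0x0 << 6 → word 0x3a
word = 0x3a → little-endian bytes:
  [0]=0x3a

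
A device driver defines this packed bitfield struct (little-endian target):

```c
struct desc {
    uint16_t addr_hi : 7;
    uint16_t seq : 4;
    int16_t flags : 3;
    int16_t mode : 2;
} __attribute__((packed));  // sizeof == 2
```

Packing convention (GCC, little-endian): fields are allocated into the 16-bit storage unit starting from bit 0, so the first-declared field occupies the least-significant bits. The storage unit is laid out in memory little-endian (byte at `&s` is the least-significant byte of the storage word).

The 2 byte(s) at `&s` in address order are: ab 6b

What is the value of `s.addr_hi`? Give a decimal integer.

43

[0]=0xab [1]=0x6b (little-endian) → word 0x6bab
addr_hi:7 @ bit 0 → (0x6bab>>0)&0x7f = 0x2b  ←
seq:4 @ bit 7 → (0x6bab>>7)&0xf = 0x7
flags:3 @ bit 11 → (0x6bab>>11)&0x7 = 0x5
mode:2 @ bit 14 → (0x6bab>>14)&0x3 = 0x1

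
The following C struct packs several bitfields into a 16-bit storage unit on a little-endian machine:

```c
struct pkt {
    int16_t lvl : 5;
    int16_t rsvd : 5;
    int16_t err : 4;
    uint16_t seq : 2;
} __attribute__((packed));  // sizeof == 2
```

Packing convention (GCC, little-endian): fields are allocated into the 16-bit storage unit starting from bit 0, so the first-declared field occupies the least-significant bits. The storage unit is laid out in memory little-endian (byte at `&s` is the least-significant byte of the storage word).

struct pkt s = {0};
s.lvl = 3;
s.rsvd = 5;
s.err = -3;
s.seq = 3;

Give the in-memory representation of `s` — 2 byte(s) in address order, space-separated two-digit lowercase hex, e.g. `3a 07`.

[0+:5] lvl=3 & 0x1f = 0x3; word=0x0003
[5+:5] rsvd=5 & 0x1f = 0x5; word=0x00a3
[10+:4] err=-3 & 0xf = 0xd; word=0x34a3
[14+:2] seq=3 & 0x3 = 0x3; word=0xf4a3
word = 0xf4a3 → little-endian bytes:
  [0]=0xa3  [1]=0xf4

a3 f4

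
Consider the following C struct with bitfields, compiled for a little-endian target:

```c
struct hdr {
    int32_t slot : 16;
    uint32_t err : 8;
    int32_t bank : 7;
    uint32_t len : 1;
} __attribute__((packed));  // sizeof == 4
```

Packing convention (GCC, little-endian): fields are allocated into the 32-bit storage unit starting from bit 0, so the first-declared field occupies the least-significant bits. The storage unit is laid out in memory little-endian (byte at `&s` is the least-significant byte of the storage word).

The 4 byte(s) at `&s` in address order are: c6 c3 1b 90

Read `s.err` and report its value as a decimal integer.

27

[0]=0xc6 [1]=0xc3 [2]=0x1b [3]=0x90 (little-endian) → word 0x901bc3c6
slot:16 @ bit 0 → (0x901bc3c6>>0)&0xffff = 0xc3c6
err:8 @ bit 16 → (0x901bc3c6>>16)&0xff = 0x1b  ←
bank:7 @ bit 24 → (0x901bc3c6>>24)&0x7f = 0x10
len:1 @ bit 31 → (0x901bc3c6>>31)&0x1 = 0x1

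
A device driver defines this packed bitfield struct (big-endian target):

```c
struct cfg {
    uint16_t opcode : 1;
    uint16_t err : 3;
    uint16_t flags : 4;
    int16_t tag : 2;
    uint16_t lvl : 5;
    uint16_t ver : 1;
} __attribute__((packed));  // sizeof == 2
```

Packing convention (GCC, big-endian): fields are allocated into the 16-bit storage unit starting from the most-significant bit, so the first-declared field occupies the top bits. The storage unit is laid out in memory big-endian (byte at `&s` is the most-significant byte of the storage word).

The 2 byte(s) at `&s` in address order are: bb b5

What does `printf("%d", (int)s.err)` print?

3

[0]=0xbb [1]=0xb5 (big-endian) → word 0xbbb5
opcode:1 @ bit 15 → (0xbbb5>>15)&0x1 = 0x1
err:3 @ bit 12 → (0xbbb5>>12)&0x7 = 0x3  ←
flags:4 @ bit 8 → (0xbbb5>>8)&0xf = 0xb
tag:2 @ bit 6 → (0xbbb5>>6)&0x3 = 0x2
lvl:5 @ bit 1 → (0xbbb5>>1)&0x1f = 0x1a
ver:1 @ bit 0 → (0xbbb5>>0)&0x1 = 0x1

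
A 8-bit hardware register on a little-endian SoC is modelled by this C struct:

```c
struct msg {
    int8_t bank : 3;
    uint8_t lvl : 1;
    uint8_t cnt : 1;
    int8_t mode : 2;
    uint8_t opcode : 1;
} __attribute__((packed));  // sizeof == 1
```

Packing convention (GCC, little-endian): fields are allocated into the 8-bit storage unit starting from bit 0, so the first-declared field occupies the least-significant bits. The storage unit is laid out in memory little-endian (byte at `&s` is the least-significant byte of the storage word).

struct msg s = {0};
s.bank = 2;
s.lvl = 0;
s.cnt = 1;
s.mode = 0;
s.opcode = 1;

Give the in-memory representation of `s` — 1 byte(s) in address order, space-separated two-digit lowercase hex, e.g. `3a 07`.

bank:3 = 2 → 0x2 << 0 → word 0x02
lvl:1 = 0 → 0x0 << 3 → word 0x02
cnt:1 = 1 → 0x1 << 4 → word 0x12
mode:2 = 0 → 0x0 << 5 → word 0x12
opcode:1 = 1 → 0x1 << 7 → word 0x92
word = 0x92 → little-endian bytes:
  [0]=0x92

92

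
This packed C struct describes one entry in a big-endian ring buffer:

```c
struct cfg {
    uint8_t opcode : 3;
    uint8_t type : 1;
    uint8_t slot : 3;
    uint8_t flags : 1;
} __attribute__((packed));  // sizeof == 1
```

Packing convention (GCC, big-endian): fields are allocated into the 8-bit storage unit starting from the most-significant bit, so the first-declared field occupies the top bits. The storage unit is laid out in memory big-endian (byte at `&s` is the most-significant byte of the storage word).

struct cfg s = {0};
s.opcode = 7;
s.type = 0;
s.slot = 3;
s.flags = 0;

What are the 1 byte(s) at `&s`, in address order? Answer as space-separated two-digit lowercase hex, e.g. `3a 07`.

e6

[5+:3] opcode=7 & 0x7 = 0x7; word=0xe0
[4+:1] type=0 & 0x1 = 0x0; word=0xe0
[1+:3] slot=3 & 0x7 = 0x3; word=0xe6
[0+:1] flags=0 & 0x1 = 0x0; word=0xe6
word = 0xe6 → big-endian bytes:
  [0]=0xe6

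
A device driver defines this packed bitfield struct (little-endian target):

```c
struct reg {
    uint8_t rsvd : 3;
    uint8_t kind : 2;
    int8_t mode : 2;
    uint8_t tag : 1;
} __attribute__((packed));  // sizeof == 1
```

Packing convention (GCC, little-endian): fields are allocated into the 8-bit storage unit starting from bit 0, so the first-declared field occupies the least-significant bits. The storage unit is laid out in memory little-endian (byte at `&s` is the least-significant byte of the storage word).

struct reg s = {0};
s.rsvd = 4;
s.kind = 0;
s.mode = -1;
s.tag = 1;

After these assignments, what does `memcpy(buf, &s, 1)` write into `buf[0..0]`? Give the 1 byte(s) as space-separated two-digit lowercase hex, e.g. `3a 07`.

e4

rsvd:3 = 4 → 0x4 << 0 → word 0x04
kind:2 = 0 → 0x0 << 3 → word 0x04
mode:2 = -1 → 0x3 << 5 → word 0x64
tag:1 = 1 → 0x1 << 7 → word 0xe4
word = 0xe4 → little-endian bytes:
  [0]=0xe4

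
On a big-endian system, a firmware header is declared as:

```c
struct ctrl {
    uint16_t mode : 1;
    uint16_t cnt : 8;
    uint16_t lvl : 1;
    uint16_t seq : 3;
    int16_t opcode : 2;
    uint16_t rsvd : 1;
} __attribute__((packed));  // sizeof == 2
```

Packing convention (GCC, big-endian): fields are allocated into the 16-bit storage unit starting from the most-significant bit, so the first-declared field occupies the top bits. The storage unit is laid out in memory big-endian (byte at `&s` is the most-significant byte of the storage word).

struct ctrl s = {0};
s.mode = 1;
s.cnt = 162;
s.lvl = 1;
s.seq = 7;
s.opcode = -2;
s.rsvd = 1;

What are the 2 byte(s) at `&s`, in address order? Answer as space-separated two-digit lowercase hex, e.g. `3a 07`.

d1 7d

mode (1b) val=1 bits=0x1 at bit 15: 0x8000
cnt (8b) val=162 bits=0xa2 at bit 7: 0xd100
lvl (1b) val=1 bits=0x1 at bit 6: 0xd140
seq (3b) val=7 bits=0x7 at bit 3: 0xd178
opcode (2b) val=-2 bits=0x2 at bit 1: 0xd17c
rsvd (1b) val=1 bits=0x1 at bit 0: 0xd17d
word = 0xd17d → big-endian bytes:
  [0]=0xd1  [1]=0x7d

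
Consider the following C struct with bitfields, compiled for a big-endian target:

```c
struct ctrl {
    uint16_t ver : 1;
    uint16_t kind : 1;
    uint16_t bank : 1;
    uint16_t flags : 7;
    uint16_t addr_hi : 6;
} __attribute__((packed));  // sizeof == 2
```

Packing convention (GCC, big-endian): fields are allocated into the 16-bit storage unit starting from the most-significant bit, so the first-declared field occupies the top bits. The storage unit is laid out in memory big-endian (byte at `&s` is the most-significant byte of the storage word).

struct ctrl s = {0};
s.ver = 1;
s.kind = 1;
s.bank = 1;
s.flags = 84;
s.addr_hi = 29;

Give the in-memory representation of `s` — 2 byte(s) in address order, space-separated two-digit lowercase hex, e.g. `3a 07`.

ver:1 = 1 → 0x1 << 15 → word 0x8000
kind:1 = 1 → 0x1 << 14 → word 0xc000
bank:1 = 1 → 0x1 << 13 → word 0xe000
flags:7 = 84 → 0x54 << 6 → word 0xf500
addr_hi:6 = 29 → 0x1d << 0 → word 0xf51d
word = 0xf51d → big-endian bytes:
  [0]=0xf5  [1]=0x1d

f5 1d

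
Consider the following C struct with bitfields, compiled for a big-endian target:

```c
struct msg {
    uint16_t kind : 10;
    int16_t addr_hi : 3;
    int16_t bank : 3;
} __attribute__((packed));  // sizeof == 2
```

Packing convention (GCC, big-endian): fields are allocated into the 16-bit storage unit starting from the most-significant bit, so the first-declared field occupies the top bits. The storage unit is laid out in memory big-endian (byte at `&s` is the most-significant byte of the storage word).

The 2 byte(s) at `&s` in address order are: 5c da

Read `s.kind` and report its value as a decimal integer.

[0]=0x5c [1]=0xda (big-endian) → word 0x5cda
kind:10 @ bit 6 → (0x5cda>>6)&0x3ff = 0x173  ←
addr_hi:3 @ bit 3 → (0x5cda>>3)&0x7 = 0x3
bank:3 @ bit 0 → (0x5cda>>0)&0x7 = 0x2

371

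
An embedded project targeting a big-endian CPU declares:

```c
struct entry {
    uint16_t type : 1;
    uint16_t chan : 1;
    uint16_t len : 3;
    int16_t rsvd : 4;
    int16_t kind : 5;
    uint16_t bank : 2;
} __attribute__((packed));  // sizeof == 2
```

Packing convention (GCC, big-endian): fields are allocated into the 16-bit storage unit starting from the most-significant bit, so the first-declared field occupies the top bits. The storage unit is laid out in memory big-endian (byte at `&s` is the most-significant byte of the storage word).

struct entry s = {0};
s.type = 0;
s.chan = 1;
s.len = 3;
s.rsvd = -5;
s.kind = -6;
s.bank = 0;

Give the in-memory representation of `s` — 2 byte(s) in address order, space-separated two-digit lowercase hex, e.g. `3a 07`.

[15+:1] type=0 & 0x1 = 0x0; word=0x0000
[14+:1] chan=1 & 0x1 = 0x1; word=0x4000
[11+:3] len=3 & 0x7 = 0x3; word=0x5800
[7+:4] rsvd=-5 & 0xf = 0xb; word=0x5d80
[2+:5] kind=-6 & 0x1f = 0x1a; word=0x5de8
[0+:2] bank=0 & 0x3 = 0x0; word=0x5de8
word = 0x5de8 → big-endian bytes:
  [0]=0x5d  [1]=0xe8

5d e8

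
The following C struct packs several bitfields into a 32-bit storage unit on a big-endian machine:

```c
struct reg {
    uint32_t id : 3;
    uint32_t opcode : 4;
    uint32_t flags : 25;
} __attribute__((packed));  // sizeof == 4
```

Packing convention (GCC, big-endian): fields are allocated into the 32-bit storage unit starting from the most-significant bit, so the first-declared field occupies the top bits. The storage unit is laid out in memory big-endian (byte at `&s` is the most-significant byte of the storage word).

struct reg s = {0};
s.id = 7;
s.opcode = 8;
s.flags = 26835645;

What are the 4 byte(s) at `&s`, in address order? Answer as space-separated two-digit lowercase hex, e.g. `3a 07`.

f1 99 7a bd

id (3b) val=7 bits=0x7 at bit 29: 0xe0000000
opcode (4b) val=8 bits=0x8 at bit 25: 0xf0000000
flags (25b) val=26835645 bits=0x1997abd at bit 0: 0xf1997abd
word = 0xf1997abd → big-endian bytes:
  [0]=0xf1  [1]=0x99  [2]=0x7a  [3]=0xbd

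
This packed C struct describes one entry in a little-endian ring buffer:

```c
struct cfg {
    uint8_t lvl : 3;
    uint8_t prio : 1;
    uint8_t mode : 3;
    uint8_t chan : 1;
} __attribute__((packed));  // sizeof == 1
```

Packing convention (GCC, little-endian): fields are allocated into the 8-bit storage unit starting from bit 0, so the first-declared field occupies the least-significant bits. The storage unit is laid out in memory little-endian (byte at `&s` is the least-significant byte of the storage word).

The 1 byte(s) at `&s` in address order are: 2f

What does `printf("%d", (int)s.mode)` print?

[0]=0x2f (little-endian) → word 0x2f
lvl:3 @ bit 0 → (0x2f>>0)&0x7 = 0x7
prio:1 @ bit 3 → (0x2f>>3)&0x1 = 0x1
mode:3 @ bit 4 → (0x2f>>4)&0x7 = 0x2  ←
chan:1 @ bit 7 → (0x2f>>7)&0x1 = 0x0

2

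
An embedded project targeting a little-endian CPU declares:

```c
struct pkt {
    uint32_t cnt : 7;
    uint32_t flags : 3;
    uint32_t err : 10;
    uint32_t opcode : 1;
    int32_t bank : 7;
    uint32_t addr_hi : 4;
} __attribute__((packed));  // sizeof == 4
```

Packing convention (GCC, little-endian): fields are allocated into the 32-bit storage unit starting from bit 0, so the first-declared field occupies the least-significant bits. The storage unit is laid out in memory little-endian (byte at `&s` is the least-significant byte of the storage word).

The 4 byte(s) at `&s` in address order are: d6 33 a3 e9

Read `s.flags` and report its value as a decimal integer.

7

[0]=0xd6 [1]=0x33 [2]=0xa3 [3]=0xe9 (little-endian) → word 0xe9a333d6
cnt:7 @ bit 0 → (0xe9a333d6>>0)&0x7f = 0x56
flags:3 @ bit 7 → (0xe9a333d6>>7)&0x7 = 0x7  ←
err:10 @ bit 10 → (0xe9a333d6>>10)&0x3ff = 0xcc
opcode:1 @ bit 20 → (0xe9a333d6>>20)&0x1 = 0x0
bank:7 @ bit 21 → (0xe9a333d6>>21)&0x7f = 0x4d
addr_hi:4 @ bit 28 → (0xe9a333d6>>28)&0xf = 0xe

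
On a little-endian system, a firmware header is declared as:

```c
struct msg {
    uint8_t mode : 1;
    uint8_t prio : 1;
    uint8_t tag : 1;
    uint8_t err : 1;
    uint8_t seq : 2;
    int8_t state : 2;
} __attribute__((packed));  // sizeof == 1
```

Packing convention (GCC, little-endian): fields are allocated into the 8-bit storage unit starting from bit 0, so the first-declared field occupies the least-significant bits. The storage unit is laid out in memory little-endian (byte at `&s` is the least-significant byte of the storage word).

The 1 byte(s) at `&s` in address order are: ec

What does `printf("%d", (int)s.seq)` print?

[0]=0xec (little-endian) → word 0xec
mode:1 @ bit 0 → (0xec>>0)&0x1 = 0x0
prio:1 @ bit 1 → (0xec>>1)&0x1 = 0x0
tag:1 @ bit 2 → (0xec>>2)&0x1 = 0x1
err:1 @ bit 3 → (0xec>>3)&0x1 = 0x1
seq:2 @ bit 4 → (0xec>>4)&0x3 = 0x2  ←
state:2 @ bit 6 → (0xec>>6)&0x3 = 0x3

2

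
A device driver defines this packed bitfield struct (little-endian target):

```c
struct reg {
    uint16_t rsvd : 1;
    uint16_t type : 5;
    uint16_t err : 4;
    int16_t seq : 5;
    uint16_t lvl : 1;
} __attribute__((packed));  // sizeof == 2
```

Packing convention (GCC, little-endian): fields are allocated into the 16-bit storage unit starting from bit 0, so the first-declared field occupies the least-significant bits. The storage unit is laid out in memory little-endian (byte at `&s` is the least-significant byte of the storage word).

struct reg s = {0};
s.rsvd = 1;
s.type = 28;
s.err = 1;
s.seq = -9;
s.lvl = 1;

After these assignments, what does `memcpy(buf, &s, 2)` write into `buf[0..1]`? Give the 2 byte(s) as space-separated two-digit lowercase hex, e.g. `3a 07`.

rsvd (1b) val=1 bits=0x1 at bit 0: 0x0001
type (5b) val=28 bits=0x1c at bit 1: 0x0039
err (4b) val=1 bits=0x1 at bit 6: 0x0079
seq (5b) val=-9 bits=0x17 at bit 10: 0x5c79
lvl (1b) val=1 bits=0x1 at bit 15: 0xdc79
word = 0xdc79 → little-endian bytes:
  [0]=0x79  [1]=0xdc

79 dc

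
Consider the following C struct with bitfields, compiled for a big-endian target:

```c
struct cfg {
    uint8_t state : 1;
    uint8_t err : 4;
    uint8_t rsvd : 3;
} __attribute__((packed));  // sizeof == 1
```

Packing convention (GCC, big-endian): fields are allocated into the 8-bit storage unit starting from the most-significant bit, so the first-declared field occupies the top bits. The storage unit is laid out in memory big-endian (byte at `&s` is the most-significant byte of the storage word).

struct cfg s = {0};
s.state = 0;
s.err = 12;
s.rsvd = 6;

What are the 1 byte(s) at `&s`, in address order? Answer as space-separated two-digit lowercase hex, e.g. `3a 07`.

state (1b) val=0 bits=0x0 at bit 7: 0x00
err (4b) val=12 bits=0xc at bit 3: 0x60
rsvd (3b) val=6 bits=0x6 at bit 0: 0x66
word = 0x66 → big-endian bytes:
  [0]=0x66

66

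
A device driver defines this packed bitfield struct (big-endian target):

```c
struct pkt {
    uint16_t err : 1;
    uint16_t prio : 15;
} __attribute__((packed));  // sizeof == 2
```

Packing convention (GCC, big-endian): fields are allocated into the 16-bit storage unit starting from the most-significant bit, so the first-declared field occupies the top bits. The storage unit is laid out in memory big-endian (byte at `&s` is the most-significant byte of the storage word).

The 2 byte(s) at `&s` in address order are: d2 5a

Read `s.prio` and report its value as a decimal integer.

[0]=0xd2 [1]=0x5a (big-endian) → word 0xd25a
err:1 @ bit 15 → (0xd25a>>15)&0x1 = 0x1
prio:15 @ bit 0 → (0xd25a>>0)&0x7fff = 0x525a  ←

21082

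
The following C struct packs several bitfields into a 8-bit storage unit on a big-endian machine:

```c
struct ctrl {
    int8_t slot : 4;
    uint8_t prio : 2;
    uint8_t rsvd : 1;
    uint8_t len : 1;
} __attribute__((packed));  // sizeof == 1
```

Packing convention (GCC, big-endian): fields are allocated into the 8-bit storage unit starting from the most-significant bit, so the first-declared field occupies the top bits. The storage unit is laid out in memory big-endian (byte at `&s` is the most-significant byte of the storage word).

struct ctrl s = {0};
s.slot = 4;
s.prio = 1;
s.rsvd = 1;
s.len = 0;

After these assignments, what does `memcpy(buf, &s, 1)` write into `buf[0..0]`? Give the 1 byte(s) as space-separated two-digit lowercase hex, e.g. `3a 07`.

46

slot (4b) val=4 bits=0x4 at bit 4: 0x40
prio (2b) val=1 bits=0x1 at bit 2: 0x44
rsvd (1b) val=1 bits=0x1 at bit 1: 0x46
len (1b) val=0 bits=0x0 at bit 0: 0x46
word = 0x46 → big-endian bytes:
  [0]=0x46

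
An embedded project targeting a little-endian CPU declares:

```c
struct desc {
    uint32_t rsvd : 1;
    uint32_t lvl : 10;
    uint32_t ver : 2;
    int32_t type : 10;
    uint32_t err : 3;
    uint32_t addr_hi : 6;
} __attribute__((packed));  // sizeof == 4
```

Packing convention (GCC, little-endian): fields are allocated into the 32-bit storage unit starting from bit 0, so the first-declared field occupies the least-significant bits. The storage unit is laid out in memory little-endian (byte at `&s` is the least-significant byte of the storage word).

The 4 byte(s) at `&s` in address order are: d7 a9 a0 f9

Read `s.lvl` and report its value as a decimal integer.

235

[0]=0xd7 [1]=0xa9 [2]=0xa0 [3]=0xf9 (little-endian) → word 0xf9a0a9d7
rsvd:1 @ bit 0 → (0xf9a0a9d7>>0)&0x1 = 0x1
lvl:10 @ bit 1 → (0xf9a0a9d7>>1)&0x3ff = 0xeb  ←
ver:2 @ bit 11 → (0xf9a0a9d7>>11)&0x3 = 0x1
type:10 @ bit 13 → (0xf9a0a9d7>>13)&0x3ff = 0x105
err:3 @ bit 23 → (0xf9a0a9d7>>23)&0x7 = 0x3
addr_hi:6 @ bit 26 → (0xf9a0a9d7>>26)&0x3f = 0x3e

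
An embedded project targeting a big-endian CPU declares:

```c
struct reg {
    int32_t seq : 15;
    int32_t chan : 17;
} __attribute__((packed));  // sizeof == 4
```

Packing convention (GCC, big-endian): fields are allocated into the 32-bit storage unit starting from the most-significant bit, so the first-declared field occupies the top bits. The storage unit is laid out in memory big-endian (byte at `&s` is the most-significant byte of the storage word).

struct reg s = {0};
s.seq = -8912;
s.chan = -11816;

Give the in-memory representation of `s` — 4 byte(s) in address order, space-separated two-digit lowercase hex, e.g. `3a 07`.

ba 61 d1 d8

seq:15 = -8912 → 0x5d30 << 17 → word 0xba600000
chan:17 = -11816 → 0x1d1d8 << 0 → word 0xba61d1d8
word = 0xba61d1d8 → big-endian bytes:
  [0]=0xba  [1]=0x61  [2]=0xd1  [3]=0xd8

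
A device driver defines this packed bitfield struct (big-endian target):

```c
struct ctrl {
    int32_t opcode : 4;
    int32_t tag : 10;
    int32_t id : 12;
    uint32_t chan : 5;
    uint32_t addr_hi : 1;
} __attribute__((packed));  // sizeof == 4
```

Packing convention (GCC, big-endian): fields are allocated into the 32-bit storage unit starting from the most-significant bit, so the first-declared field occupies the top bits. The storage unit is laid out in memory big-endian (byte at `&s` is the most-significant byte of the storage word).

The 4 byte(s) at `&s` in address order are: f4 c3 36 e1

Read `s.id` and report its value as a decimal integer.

[0]=0xf4 [1]=0xc3 [2]=0x36 [3]=0xe1 (big-endian) → word 0xf4c336e1
opcode:4 @ bit 28 → (0xf4c336e1>>28)&0xf = 0xf
tag:10 @ bit 18 → (0xf4c336e1>>18)&0x3ff = 0x130
id:12 @ bit 6 → (0xf4c336e1>>6)&0xfff = 0xcdb  ←
chan:5 @ bit 1 → (0xf4c336e1>>1)&0x1f = 0x10
addr_hi:1 @ bit 0 → (0xf4c336e1>>0)&0x1 = 0x1
id signed 12b, MSB=1: 3291 - 4096 = -805

-805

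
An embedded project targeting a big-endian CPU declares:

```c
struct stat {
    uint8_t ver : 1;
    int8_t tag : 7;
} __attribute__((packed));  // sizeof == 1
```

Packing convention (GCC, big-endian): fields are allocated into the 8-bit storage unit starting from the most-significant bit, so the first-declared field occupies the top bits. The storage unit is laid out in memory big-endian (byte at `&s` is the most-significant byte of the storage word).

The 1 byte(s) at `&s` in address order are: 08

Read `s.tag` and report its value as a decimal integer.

8

[0]=0x08 (big-endian) → word 0x08
ver [7+:1] = (word>>7) & 0x1 = 0
tag [0+:7] = (word>>0) & 0x7f = 8  ←
tag signed 7b, MSB=0: value = 8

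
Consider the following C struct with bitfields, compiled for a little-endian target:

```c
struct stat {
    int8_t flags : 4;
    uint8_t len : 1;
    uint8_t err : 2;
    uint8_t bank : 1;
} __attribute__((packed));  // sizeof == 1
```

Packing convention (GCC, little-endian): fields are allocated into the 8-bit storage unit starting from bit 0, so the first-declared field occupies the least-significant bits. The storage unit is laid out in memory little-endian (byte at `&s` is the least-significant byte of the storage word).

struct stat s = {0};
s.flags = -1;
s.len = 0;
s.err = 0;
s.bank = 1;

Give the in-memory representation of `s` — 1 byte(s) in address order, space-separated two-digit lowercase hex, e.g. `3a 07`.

8f

[0+:4] flags=-1 & 0xf = 0xf; word=0x0f
[4+:1] len=0 & 0x1 = 0x0; word=0x0f
[5+:2] err=0 & 0x3 = 0x0; word=0x0f
[7+:1] bank=1 & 0x1 = 0x1; word=0x8f
word = 0x8f → little-endian bytes:
  [0]=0x8f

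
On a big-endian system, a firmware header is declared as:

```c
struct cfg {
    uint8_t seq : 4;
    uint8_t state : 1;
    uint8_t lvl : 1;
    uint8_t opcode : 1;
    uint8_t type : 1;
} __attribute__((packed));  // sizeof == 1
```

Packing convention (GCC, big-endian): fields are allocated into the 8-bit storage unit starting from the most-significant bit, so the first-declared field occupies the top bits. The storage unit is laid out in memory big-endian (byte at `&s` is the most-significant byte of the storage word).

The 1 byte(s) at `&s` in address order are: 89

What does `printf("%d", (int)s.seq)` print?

[0]=0x89 (big-endian) → word 0x89
seq:4 @ bit 4 → (0x89>>4)&0xf = 0x8  ←
state:1 @ bit 3 → (0x89>>3)&0x1 = 0x1
lvl:1 @ bit 2 → (0x89>>2)&0x1 = 0x0
opcode:1 @ bit 1 → (0x89>>1)&0x1 = 0x0
type:1 @ bit 0 → (0x89>>0)&0x1 = 0x1

8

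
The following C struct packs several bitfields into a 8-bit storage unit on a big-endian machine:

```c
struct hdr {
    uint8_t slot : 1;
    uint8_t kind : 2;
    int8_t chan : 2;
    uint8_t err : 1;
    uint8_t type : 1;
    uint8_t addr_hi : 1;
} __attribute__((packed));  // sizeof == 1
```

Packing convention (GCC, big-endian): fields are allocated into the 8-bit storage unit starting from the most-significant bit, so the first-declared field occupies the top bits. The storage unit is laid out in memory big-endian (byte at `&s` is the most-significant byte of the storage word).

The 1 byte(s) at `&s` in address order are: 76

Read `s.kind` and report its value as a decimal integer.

[0]=0x76 (big-endian) → word 0x76
slot [7+:1] = (word>>7) & 0x1 = 0
kind [5+:2] = (word>>5) & 0x3 = 3  ←
chan [3+:2] = (word>>3) & 0x3 = 2
err [2+:1] = (word>>2) & 0x1 = 1
type [1+:1] = (word>>1) & 0x1 = 1
addr_hi [0+:1] = (word>>0) & 0x1 = 0

3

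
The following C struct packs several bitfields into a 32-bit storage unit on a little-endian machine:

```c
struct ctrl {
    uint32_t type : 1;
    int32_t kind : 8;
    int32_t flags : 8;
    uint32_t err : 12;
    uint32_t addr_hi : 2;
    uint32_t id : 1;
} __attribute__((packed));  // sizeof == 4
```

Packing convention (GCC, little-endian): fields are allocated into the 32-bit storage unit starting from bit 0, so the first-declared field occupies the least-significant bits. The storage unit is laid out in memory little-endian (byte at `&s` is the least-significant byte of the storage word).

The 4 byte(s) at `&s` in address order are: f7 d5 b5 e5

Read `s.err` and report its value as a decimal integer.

[0]=0xf7 [1]=0xd5 [2]=0xb5 [3]=0xe5 (little-endian) → word 0xe5b5d5f7
type:1 @ bit 0 → (0xe5b5d5f7>>0)&0x1 = 0x1
kind:8 @ bit 1 → (0xe5b5d5f7>>1)&0xff = 0xfb
flags:8 @ bit 9 → (0xe5b5d5f7>>9)&0xff = 0xea
err:12 @ bit 17 → (0xe5b5d5f7>>17)&0xfff = 0x2da  ←
addr_hi:2 @ bit 29 → (0xe5b5d5f7>>29)&0x3 = 0x3
id:1 @ bit 31 → (0xe5b5d5f7>>31)&0x1 = 0x1

730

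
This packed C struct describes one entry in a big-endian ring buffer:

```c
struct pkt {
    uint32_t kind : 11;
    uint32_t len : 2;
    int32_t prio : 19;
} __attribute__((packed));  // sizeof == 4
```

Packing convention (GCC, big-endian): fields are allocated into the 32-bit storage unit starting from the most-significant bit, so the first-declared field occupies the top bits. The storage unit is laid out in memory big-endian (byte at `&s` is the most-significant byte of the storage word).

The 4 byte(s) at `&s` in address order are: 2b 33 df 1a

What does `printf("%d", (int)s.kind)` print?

[0]=0x2b [1]=0x33 [2]=0xdf [3]=0x1a (big-endian) → word 0x2b33df1a
kind [21+:11] = (word>>21) & 0x7ff = 345  ←
len [19+:2] = (word>>19) & 0x3 = 2
prio [0+:19] = (word>>0) & 0x7ffff = 253722

345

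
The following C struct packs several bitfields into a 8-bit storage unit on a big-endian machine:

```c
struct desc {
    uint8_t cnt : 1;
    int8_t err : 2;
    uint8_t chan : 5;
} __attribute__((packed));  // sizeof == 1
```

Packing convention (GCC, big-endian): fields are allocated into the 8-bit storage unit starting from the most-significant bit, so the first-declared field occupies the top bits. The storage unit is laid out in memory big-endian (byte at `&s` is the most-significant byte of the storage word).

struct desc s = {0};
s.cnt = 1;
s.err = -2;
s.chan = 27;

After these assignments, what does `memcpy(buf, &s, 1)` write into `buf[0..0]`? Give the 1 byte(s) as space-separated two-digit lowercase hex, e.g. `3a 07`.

cnt:1 = 1 → 0x1 << 7 → word 0x80
err:2 = -2 → 0x2 << 5 → word 0xc0
chan:5 = 27 → 0x1b << 0 → word 0xdb
word = 0xdb → big-endian bytes:
  [0]=0xdb

db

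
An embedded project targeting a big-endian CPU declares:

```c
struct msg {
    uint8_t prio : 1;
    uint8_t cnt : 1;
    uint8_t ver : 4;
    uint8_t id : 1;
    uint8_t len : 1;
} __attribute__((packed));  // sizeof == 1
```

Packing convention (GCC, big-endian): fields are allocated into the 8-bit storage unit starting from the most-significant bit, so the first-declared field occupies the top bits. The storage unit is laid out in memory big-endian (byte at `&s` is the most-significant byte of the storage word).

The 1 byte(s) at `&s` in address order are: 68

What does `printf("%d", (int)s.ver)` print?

[0]=0x68 (big-endian) → word 0x68
prio:1 @ bit 7 → (0x68>>7)&0x1 = 0x0
cnt:1 @ bit 6 → (0x68>>6)&0x1 = 0x1
ver:4 @ bit 2 → (0x68>>2)&0xf = 0xa  ←
id:1 @ bit 1 → (0x68>>1)&0x1 = 0x0
len:1 @ bit 0 → (0x68>>0)&0x1 = 0x0

10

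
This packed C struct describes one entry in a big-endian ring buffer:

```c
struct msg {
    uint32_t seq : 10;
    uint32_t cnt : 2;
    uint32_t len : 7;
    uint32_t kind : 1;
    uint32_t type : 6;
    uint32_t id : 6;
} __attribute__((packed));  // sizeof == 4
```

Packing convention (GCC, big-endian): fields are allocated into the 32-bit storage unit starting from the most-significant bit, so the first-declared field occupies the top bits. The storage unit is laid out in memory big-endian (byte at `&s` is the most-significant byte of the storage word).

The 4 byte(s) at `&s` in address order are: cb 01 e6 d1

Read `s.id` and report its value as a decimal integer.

[0]=0xcb [1]=0x01 [2]=0xe6 [3]=0xd1 (big-endian) → word 0xcb01e6d1
seq [22+:10] = (word>>22) & 0x3ff = 812
cnt [20+:2] = (word>>20) & 0x3 = 0
len [13+:7] = (word>>13) & 0x7f = 15
kind [12+:1] = (word>>12) & 0x1 = 0
type [6+:6] = (word>>6) & 0x3f = 27
id [0+:6] = (word>>0) & 0x3f = 17  ←

17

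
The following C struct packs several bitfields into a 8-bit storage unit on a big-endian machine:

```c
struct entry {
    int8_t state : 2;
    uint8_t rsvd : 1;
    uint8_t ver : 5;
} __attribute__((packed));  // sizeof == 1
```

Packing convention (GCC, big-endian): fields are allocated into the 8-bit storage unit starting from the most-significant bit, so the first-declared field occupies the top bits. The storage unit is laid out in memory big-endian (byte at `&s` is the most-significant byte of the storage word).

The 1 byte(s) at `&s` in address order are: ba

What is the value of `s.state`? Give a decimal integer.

-2

[0]=0xba (big-endian) → word 0xba
state:2 @ bit 6 → (0xba>>6)&0x3 = 0x2  ←
rsvd:1 @ bit 5 → (0xba>>5)&0x1 = 0x1
ver:5 @ bit 0 → (0xba>>0)&0x1f = 0x1a
state signed 2b, MSB=1: 2 - 4 = -2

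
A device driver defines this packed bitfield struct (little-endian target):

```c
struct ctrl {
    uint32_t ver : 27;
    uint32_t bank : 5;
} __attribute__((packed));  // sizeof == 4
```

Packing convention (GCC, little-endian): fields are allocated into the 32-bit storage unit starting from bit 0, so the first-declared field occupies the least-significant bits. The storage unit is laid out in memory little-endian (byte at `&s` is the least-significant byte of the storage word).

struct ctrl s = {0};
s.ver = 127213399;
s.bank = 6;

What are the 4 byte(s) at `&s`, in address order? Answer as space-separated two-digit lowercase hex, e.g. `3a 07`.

57 1f 95 37

ver:27 = 127213399 → 0x7951f57 << 0 → word 0x07951f57
bank:5 = 6 → 0x6 << 27 → word 0x37951f57
word = 0x37951f57 → little-endian bytes:
  [0]=0x57  [1]=0x1f  [2]=0x95  [3]=0x37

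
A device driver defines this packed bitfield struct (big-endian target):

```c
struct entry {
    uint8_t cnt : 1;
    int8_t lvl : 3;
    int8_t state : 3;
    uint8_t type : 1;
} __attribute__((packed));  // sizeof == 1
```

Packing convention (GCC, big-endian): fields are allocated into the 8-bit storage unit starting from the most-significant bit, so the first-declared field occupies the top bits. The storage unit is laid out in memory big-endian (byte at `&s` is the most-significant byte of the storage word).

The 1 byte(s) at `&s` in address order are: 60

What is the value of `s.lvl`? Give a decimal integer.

[0]=0x60 (big-endian) → word 0x60
cnt:1 @ bit 7 → (0x60>>7)&0x1 = 0x0
lvl:3 @ bit 4 → (0x60>>4)&0x7 = 0x6  ←
state:3 @ bit 1 → (0x60>>1)&0x7 = 0x0
type:1 @ bit 0 → (0x60>>0)&0x1 = 0x0
lvl signed 3b, MSB=1: 6 - 8 = -2

-2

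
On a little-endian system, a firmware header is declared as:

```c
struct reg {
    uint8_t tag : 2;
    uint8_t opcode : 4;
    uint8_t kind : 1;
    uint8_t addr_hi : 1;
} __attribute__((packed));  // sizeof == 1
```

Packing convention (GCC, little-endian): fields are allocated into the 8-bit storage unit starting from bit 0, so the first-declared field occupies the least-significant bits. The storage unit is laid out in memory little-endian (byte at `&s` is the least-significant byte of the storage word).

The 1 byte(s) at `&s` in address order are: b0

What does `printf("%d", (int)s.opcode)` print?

[0]=0xb0 (little-endian) → word 0xb0
tag [0+:2] = (word>>0) & 0x3 = 0
opcode [2+:4] = (word>>2) & 0xf = 12  ←
kind [6+:1] = (word>>6) & 0x1 = 0
addr_hi [7+:1] = (word>>7) & 0x1 = 1

12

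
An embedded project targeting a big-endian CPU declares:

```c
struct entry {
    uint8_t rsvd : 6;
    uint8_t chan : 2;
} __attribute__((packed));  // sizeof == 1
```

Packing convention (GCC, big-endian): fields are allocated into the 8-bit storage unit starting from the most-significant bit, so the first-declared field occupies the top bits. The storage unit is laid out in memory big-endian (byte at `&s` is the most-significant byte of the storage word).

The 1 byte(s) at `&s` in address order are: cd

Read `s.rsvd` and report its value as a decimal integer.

[0]=0xcd (big-endian) → word 0xcd
rsvd:6 @ bit 2 → (0xcd>>2)&0x3f = 0x33  ←
chan:2 @ bit 0 → (0xcd>>0)&0x3 = 0x1

51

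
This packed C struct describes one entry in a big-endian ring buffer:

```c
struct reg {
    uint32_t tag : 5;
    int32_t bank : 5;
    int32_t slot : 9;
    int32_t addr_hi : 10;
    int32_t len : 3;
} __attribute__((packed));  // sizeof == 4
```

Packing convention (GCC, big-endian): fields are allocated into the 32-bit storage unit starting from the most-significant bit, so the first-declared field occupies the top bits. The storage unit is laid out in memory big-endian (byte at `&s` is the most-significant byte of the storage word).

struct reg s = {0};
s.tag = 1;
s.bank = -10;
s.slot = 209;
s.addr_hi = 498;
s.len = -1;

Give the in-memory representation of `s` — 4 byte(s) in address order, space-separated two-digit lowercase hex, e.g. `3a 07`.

tag:5 = 1 → 0x1 << 27 → word 0x08000000
bank:5 = -10 → 0x16 << 22 → word 0x0d800000
slot:9 = 209 → 0xd1 << 13 → word 0x0d9a2000
addr_hi:10 = 498 → 0x1f2 << 3 → word 0x0d9a2f90
len:3 = -1 → 0x7 << 0 → word 0x0d9a2f97
word = 0x0d9a2f97 → big-endian bytes:
  [0]=0x0d  [1]=0x9a  [2]=0x2f  [3]=0x97

0d 9a 2f 97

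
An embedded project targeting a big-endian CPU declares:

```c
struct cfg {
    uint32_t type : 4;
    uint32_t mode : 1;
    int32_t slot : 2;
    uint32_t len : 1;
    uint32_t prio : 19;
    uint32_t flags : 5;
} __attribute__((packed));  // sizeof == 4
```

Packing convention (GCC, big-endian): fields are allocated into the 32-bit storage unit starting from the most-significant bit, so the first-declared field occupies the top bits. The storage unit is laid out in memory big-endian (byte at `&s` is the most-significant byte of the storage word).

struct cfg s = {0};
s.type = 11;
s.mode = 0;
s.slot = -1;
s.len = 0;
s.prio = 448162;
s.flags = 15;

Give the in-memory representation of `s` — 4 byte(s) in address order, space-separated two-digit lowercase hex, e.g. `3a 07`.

[28+:4] type=11 & 0xf = 0xb; word=0xb0000000
[27+:1] mode=0 & 0x1 = 0x0; word=0xb0000000
[25+:2] slot=-1 & 0x3 = 0x3; word=0xb6000000
[24+:1] len=0 & 0x1 = 0x0; word=0xb6000000
[5+:19] prio=448162 & 0x7ffff = 0x6d6a2; word=0xb6dad440
[0+:5] flags=15 & 0x1f = 0xf; word=0xb6dad44f
word = 0xb6dad44f → big-endian bytes:
  [0]=0xb6  [1]=0xda  [2]=0xd4  [3]=0x4f

b6 da d4 4f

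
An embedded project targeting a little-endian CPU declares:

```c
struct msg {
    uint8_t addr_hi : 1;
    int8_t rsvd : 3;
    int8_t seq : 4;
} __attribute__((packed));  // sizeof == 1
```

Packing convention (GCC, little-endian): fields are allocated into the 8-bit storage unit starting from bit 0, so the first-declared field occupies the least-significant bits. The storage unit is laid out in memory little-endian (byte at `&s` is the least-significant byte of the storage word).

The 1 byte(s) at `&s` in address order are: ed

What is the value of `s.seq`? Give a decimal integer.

[0]=0xed (little-endian) → word 0xed
addr_hi [0+:1] = (word>>0) & 0x1 = 1
rsvd [1+:3] = (word>>1) & 0x7 = 6
seq [4+:4] = (word>>4) & 0xf = 14  ←
seq signed 4b, MSB=1: 14 - 16 = -2

-2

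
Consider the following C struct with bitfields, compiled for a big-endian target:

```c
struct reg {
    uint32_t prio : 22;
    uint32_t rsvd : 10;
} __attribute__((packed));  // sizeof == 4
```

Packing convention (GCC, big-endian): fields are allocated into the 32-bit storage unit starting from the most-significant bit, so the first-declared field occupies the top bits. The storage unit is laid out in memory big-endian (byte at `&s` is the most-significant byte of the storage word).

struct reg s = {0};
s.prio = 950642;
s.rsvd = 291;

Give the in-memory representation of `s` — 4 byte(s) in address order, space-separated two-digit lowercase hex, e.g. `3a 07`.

3a 05 c9 23

[10+:22] prio=950642 & 0x3fffff = 0xe8172; word=0x3a05c800
[0+:10] rsvd=291 & 0x3ff = 0x123; word=0x3a05c923
word = 0x3a05c923 → big-endian bytes:
  [0]=0x3a  [1]=0x05  [2]=0xc9  [3]=0x23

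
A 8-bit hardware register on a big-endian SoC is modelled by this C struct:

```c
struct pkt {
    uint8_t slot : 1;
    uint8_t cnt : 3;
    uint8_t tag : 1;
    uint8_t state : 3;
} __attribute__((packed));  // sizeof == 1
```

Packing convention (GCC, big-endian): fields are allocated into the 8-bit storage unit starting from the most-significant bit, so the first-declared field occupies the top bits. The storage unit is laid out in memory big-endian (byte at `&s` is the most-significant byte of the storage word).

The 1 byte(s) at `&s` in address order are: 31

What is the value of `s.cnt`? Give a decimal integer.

[0]=0x31 (big-endian) → word 0x31
slot:1 @ bit 7 → (0x31>>7)&0x1 = 0x0
cnt:3 @ bit 4 → (0x31>>4)&0x7 = 0x3  ←
tag:1 @ bit 3 → (0x31>>3)&0x1 = 0x0
state:3 @ bit 0 → (0x31>>0)&0x7 = 0x1

3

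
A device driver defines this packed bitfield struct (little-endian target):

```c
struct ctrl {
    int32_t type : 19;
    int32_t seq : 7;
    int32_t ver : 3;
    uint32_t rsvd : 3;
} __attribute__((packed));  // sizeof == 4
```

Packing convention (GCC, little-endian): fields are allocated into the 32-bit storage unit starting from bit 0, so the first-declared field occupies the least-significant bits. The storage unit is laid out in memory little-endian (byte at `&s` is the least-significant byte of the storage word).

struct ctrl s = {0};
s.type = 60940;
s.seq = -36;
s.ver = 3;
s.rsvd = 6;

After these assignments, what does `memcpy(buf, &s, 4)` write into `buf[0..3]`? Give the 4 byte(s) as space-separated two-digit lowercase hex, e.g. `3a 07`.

type (19b) val=60940 bits=0xee0c at bit 0: 0x0000ee0c
seq (7b) val=-36 bits=0x5c at bit 19: 0x02e0ee0c
ver (3b) val=3 bits=0x3 at bit 26: 0x0ee0ee0c
rsvd (3b) val=6 bits=0x6 at bit 29: 0xcee0ee0c
word = 0xcee0ee0c → little-endian bytes:
  [0]=0x0c  [1]=0xee  [2]=0xe0  [3]=0xce

0c ee e0 ce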